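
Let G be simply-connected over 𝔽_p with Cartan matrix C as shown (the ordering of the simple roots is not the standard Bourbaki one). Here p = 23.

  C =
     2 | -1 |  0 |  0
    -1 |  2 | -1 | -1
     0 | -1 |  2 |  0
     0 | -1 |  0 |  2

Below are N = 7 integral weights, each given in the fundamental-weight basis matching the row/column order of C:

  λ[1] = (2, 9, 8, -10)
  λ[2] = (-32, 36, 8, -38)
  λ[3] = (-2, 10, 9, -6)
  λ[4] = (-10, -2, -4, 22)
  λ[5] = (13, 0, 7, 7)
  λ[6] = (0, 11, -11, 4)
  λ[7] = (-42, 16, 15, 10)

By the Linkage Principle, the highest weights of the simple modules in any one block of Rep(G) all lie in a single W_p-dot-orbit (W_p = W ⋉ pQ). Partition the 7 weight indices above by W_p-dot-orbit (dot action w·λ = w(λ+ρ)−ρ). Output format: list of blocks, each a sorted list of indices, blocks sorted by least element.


Dynkin diagram of C (from the 6 off-diagonal −1 entries): D_4.

Ā_23 reps of the 7 weights (D_4, coords as presented):

    λ_1+ρ ↦ (3, 1, 9, 9)
    λ_2+ρ ↦ (6, 8, 0, 0)
    λ_3+ρ ↦ (1, 2, 10, 5)
    λ_4+ρ ↦ (3, 1, 9, 9)
    λ_5+ρ ↦ (6, 8, 0, 0)
    λ_6+ρ ↦ (1, 2, 10, 5)
    λ_7+ρ ↦ (1, 2, 10, 5)

3 distinct reps among the 7 weights ⇒ 3 W_23-linkage classes:

[[1, 4], [2, 5], [3, 6, 7]]


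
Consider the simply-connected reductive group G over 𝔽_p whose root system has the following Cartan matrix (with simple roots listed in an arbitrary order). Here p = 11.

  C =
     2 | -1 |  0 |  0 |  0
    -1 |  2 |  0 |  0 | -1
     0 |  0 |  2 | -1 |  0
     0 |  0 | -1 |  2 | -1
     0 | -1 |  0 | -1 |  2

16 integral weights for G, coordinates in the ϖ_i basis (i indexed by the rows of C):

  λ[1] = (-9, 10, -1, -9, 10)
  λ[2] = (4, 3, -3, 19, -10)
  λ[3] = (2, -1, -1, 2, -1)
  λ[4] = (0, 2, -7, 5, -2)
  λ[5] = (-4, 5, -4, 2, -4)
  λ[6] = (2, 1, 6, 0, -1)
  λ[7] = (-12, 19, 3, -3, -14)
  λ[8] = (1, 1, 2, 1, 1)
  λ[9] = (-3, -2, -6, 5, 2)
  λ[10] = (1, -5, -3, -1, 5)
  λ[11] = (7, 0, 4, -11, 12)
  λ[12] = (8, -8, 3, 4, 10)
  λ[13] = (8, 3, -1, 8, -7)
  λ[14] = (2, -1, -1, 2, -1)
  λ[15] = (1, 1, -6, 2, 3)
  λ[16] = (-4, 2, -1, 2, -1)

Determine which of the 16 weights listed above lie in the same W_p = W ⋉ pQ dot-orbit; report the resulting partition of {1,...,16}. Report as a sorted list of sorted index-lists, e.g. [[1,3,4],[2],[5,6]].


C ↔ A_5 under row/col permutation; |W(A_5)| = 720.

Folding the 16 weights λ_j+ρ into Ā_11 (reps in the given 5-coord order):

  λ_1 → (3, 0, 0, 3, 0);  λ_2 → (2, 2, 0, 2, 0);  λ_3 → (3, 0, 0, 3, 0);  λ_4 → (1, 2, 5, 1, 0);  λ_5 → (3, 0, 0, 3, 0);  λ_6 → (1, 2, 5, 1, 0);  λ_7 → (2, 2, 0, 2, 0);  λ_8 → (2, 2, 3, 2, 2);  λ_9 → (1, 2, 5, 1, 0);  λ_10 → (2, 2, 0, 2, 0);  λ_11 → (1, 2, 5, 1, 0);  λ_12 → (2, 2, 0, 2, 0);  λ_13 → (2, 2, 3, 2, 2);  λ_14 → (3, 0, 0, 3, 0);  λ_15 → (2, 2, 3, 2, 2);  λ_16 → (3, 0, 0, 3, 0)

Partition of {1..16} into 4 W_11-dot-orbits:

[[1, 3, 5, 14, 16], [2, 7, 10, 12], [4, 6, 9, 11], [8, 13, 15]]


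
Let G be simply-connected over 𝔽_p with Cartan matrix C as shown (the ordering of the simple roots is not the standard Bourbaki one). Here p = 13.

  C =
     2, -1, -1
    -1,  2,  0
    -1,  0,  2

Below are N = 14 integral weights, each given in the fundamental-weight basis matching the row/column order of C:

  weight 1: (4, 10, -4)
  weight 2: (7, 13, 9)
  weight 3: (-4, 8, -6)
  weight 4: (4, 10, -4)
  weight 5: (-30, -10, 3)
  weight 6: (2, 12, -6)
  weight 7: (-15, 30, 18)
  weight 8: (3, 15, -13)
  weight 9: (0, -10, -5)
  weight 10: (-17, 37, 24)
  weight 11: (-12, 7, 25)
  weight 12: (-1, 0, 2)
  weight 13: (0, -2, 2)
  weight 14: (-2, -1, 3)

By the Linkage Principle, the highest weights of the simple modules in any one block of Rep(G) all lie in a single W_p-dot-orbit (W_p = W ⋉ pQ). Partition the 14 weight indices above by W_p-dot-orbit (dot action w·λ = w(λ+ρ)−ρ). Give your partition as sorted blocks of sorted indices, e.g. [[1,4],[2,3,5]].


A_3 Cartan matrix, 3 simple roots permuted; ρ=(1,1,1).

Folding the 14 weights λ_j+ρ into Ā_13 (reps in the given 3-coord order):

  1: (2, 8, 0)
  2: (5, 1, 3)
  3: (5, 1, 3)
  4: (2, 8, 0)
  5: (1, 3, 8)
  6: (2, 8, 0)
  7: (5, 1, 3)
  8: (5, 1, 3)
  9: (1, 3, 8)
  10: (1, 3, 8)
  11: (2, 8, 0)
  12: (0, 1, 3)
  13: (0, 1, 3)
  14: (0, 1, 3)

Grouping the 14 weights by Ā_13-representative: 4 linkage classes.

[[1, 4, 6, 11], [2, 3, 7, 8], [5, 9, 10], [12, 13, 14]]


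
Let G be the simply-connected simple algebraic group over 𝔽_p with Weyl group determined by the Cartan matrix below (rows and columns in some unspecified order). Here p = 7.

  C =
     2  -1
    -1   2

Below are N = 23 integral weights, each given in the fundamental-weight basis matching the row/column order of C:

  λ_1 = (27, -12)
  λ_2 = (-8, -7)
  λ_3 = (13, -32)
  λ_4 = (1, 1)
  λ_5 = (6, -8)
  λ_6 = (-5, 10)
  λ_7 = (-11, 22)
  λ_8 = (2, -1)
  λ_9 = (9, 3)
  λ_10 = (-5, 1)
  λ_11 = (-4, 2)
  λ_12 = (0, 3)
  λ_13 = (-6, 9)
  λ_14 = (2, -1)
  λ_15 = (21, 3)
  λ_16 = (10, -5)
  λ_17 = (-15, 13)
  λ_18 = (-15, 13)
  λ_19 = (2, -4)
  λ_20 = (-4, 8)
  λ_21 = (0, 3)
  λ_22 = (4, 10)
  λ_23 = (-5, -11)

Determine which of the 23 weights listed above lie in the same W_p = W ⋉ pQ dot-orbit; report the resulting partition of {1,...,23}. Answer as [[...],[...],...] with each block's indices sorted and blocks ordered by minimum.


Type A_2, rank 2, |W|=6; reorder rows/cols to standard.

Folding the 23 weights λ_j+ρ into Ā_7 (reps in the given 2-coord order):

    λ_1 → (0, 3)
    λ_2 → (0, 1)
    λ_3 → (3, 0)
    λ_4 → (2, 2)
    λ_5 → (0, 7)
    λ_6 → (0, 3)
    λ_7 → (1, 4)
    λ_8 → (3, 0)
    λ_9 → (0, 3)
    λ_10 → (2, 2)
    λ_11 → (3, 0)
    λ_12 → (1, 4)
    λ_13 → (2, 2)
    λ_14 → (3, 0)
    λ_15 → (1, 4)
    λ_16 → (3, 0)
    λ_17 → (0, 7)
    λ_18 → (0, 7)
    λ_19 → (0, 3)
    λ_20 → (1, 4)
    λ_21 → (1, 4)
    λ_22 → (2, 2)
    λ_23 → (0, 3)

The 23 indices split into 6 linkage classes (same alcove rep ⇔ same W_7-dot-orbit):

[[1, 6, 9, 19, 23], [2], [3, 8, 11, 14, 16], [4, 10, 13, 22], [5, 17, 18], [7, 12, 15, 20, 21]]


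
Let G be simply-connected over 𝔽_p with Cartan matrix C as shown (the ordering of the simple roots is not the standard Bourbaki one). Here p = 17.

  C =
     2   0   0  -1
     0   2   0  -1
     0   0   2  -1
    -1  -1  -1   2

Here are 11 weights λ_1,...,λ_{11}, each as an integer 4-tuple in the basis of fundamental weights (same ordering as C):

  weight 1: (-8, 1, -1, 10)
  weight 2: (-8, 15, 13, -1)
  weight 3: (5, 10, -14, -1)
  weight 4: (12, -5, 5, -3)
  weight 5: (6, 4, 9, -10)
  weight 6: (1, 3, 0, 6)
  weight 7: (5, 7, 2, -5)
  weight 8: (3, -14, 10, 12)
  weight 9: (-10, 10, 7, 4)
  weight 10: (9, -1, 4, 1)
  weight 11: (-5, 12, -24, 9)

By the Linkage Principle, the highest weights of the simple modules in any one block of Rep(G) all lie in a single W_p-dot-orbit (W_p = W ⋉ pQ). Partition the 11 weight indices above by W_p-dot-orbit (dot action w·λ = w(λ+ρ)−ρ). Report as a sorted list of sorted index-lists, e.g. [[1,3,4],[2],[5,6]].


Root system D_4: the 4×4 matrix C matches after relabeling.

Ā_17 reps of the 11 weights (D_4, coords as presented):

  1: (7, 2, 0, 4)
  2: (6, 3, 1, 0)
  3: (7, 2, 0, 4)
  4: (7, 2, 0, 4)
  5: (2, 4, 1, 3)
  6: (2, 4, 1, 3)
  7: (2, 4, 1, 3)
  8: (7, 2, 0, 4)
  9: (2, 4, 1, 3)
  10: (10, 0, 5, 0)
  11: (7, 2, 0, 4)

Grouping the 11 weights by Ā_17-representative: 4 linkage classes.

[[1, 3, 4, 8, 11], [2], [5, 6, 7, 9], [10]]


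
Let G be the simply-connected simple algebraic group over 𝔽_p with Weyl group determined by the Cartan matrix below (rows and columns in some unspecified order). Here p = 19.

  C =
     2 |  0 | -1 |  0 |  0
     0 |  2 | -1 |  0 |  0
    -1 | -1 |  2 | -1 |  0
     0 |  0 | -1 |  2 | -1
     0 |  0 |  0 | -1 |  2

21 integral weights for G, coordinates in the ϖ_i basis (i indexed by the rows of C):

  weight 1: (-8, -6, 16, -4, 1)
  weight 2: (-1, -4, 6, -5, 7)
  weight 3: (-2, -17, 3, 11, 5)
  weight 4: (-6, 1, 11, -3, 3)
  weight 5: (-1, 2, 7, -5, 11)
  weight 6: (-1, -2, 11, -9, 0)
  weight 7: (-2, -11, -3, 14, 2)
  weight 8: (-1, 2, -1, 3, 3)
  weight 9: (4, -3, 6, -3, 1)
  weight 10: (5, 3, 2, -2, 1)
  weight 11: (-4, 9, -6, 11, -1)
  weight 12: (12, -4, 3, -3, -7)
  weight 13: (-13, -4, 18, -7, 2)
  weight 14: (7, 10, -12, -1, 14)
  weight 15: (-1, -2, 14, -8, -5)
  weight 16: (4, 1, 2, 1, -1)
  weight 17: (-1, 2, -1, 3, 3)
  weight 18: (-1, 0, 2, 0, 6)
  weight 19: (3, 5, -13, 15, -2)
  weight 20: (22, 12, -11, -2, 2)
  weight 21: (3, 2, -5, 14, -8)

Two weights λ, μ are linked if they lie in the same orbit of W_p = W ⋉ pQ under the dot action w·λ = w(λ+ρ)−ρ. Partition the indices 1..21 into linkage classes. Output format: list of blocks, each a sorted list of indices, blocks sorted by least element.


Root system D_5: the 5×5 matrix C matches after relabeling.

W_19-reps of the 21 weights in Ā_19 (same 5-coord order as C):

    [1] (7, 5, 2, 0, 1)
    [2] (0, 3, 0, 4, 4)
    [3] (10, 1, 2, 0, 3)
    [4] (5, 2, 3, 2, 0)
    [5] (0, 3, 0, 4, 4)
    [6] (0, 1, 3, 1, 7)
    [7] (10, 1, 2, 0, 3)
    [8] (0, 3, 0, 4, 4)
    [9] (5, 2, 3, 2, 0)
    [10] (6, 4, 2, 1, 1)
    [11] (5, 2, 3, 2, 0)
    [12] (6, 4, 2, 1, 1)
    [13] (10, 1, 2, 0, 3)
    [14] (0, 3, 0, 4, 4)
    [15] (0, 1, 3, 1, 7)
    [16] (5, 2, 3, 2, 0)
    [17] (0, 3, 0, 4, 4)
    [18] (0, 1, 3, 1, 7)
    [19] (6, 4, 2, 1, 1)
    [20] (6, 4, 2, 1, 1)
    [21] (0, 1, 3, 1, 7)

Linkage partition of the 21 weights (6 classes, p=19):

[[1], [2, 5, 8, 14, 17], [3, 7, 13], [4, 9, 11, 16], [6, 15, 18, 21], [10, 12, 19, 20]]


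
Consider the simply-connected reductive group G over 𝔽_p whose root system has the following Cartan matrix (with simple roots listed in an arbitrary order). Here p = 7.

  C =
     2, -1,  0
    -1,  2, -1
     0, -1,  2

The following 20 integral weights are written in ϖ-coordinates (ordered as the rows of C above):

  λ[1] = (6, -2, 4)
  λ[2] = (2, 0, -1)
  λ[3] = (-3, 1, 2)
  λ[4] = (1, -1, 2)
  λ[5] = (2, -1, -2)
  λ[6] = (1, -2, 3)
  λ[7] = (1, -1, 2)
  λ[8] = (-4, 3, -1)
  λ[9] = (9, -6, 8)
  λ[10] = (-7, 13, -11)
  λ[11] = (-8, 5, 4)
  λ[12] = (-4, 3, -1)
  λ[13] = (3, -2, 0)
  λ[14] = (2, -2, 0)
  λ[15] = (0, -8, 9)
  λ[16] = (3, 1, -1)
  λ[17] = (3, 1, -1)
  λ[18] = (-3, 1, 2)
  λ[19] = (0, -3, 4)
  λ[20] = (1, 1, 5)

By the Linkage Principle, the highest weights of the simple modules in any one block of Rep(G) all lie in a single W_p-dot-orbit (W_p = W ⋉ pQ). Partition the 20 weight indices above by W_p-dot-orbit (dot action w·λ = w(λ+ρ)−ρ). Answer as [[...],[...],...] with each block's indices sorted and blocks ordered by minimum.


Cartan matrix: type A_3 (|W|=24); un-permuting the 3 rows.

Each λ_j+ρ reduced to Ā_7; 3-tuples below use C's row order:

    λ_1 → (2, 1, 0)
    λ_2 → (3, 1, 0)
    λ_3 → (2, 0, 3)
    λ_4 → (2, 0, 3)
    λ_5 → (2, 1, 0)
    λ_6 → (1, 1, 3)
    λ_7 → (2, 0, 3)
    λ_8 → (3, 1, 0)
    λ_9 → (2, 0, 3)
    λ_10 → (2, 1, 0)
    λ_11 → (2, 1, 0)
    λ_12 → (3, 1, 0)
    λ_13 → (3, 1, 0)
    λ_14 → (2, 1, 0)
    λ_15 → (3, 1, 0)
    λ_16 → (4, 2, 0)
    λ_17 → (4, 2, 0)
    λ_18 → (2, 0, 3)
    λ_19 → (1, 1, 3)
    λ_20 → (1, 1, 3)

Linkage partition of the 20 weights (5 classes, p=7):

[[1, 5, 10, 11, 14], [2, 8, 12, 13, 15], [3, 4, 7, 9, 18], [6, 19, 20], [16, 17]]


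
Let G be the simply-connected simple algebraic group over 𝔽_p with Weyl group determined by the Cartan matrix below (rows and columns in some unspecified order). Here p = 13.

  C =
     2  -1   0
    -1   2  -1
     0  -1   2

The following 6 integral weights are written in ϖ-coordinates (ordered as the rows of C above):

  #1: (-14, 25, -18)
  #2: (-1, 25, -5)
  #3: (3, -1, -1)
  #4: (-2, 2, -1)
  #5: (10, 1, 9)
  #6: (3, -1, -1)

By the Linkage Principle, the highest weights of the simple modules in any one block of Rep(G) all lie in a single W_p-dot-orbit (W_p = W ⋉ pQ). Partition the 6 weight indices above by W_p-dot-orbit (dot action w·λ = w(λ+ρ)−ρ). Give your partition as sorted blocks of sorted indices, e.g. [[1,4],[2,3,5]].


Type A_3, rank 3, |W|=24; reorder rows/cols to standard.

λ_j+ρ reflected into Ā_13 (⟨·,θ^∨⟩≤13); 3-tuples as given:

    [1] (4, 0, 0)
    [2] (4, 0, 0)
    [3] (4, 0, 0)
    [4] (1, 2, 0)
    [5] (1, 2, 0)
    [6] (4, 0, 0)

The 6 indices split into 2 linkage classes (same alcove rep ⇔ same W_13-dot-orbit):

[[1, 2, 3, 6], [4, 5]]


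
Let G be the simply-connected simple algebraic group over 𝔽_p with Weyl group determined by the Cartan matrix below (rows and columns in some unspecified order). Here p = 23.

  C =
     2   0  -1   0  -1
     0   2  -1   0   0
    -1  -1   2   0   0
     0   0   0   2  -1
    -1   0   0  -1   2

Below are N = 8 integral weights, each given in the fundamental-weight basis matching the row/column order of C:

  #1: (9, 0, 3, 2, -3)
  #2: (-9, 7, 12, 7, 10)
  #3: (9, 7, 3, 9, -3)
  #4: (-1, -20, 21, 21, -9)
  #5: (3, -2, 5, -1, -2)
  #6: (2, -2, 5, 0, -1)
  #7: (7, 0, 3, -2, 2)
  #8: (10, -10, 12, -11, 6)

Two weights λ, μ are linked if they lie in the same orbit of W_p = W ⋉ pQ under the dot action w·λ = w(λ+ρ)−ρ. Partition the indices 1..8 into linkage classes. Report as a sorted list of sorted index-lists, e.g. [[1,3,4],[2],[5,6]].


Root system A_5: the 5×5 matrix C matches after relabeling.

Alcove-folded reps (p=23, 8 weights, presented ϖ-order):

  λ_1+ρ ↦ (8, 1, 4, 1, 2)
  λ_2+ρ ↦ (8, 1, 4, 1, 2)
  λ_3+ρ ↦ (8, 1, 4, 1, 2)
  λ_4+ρ ↦ (3, 1, 5, 1, 0)
  λ_5+ρ ↦ (3, 1, 5, 1, 0)
  λ_6+ρ ↦ (3, 1, 5, 1, 0)
  λ_7+ρ ↦ (8, 1, 4, 1, 2)
  λ_8+ρ ↦ (8, 1, 4, 1, 2)

Grouping the 8 weights by Ā_23-representative: 2 linkage classes.

[[1, 2, 3, 7, 8], [4, 5, 6]]


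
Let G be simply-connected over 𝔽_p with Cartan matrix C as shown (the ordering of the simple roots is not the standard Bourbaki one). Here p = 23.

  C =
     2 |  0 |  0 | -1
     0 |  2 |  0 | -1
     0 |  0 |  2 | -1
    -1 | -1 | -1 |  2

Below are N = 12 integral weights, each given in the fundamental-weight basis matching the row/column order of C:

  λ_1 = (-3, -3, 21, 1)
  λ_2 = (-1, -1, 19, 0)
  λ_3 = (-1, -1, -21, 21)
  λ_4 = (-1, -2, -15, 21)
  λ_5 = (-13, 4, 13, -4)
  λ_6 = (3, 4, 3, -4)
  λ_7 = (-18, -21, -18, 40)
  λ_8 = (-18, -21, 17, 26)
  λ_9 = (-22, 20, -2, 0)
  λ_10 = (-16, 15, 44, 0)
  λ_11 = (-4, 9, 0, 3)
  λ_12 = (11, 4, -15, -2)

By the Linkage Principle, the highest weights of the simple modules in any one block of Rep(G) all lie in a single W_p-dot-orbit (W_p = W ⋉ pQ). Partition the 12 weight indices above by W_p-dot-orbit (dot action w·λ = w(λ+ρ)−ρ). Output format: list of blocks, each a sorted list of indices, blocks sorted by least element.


Dynkin diagram of C (from the 6 off-diagonal −1 entries): D_4.

λ_j+ρ reflected into Ā_23 (⟨·,θ^∨⟩≤23); 4-tuples as given:

  λ_1+ρ ↦ (0, 0, 20, 1)
  λ_2+ρ ↦ (0, 0, 20, 1)
  λ_3+ρ ↦ (0, 0, 20, 1)
  λ_4+ρ ↦ (0, 1, 14, 1)
  λ_5+ρ ↦ (3, 10, 1, 1)
  λ_6+ρ ↦ (1, 2, 1, 3)
  λ_7+ρ ↦ (1, 2, 1, 3)
  λ_8+ρ ↦ (5, 2, 4, 1)
  λ_9+ρ ↦ (0, 0, 20, 1)
  λ_10+ρ ↦ (0, 1, 14, 1)
  λ_11+ρ ↦ (3, 10, 1, 1)
  λ_12+ρ ↦ (3, 10, 1, 1)

Grouping the 12 weights by Ā_23-representative: 5 linkage classes.

[[1, 2, 3, 9], [4, 10], [5, 11, 12], [6, 7], [8]]


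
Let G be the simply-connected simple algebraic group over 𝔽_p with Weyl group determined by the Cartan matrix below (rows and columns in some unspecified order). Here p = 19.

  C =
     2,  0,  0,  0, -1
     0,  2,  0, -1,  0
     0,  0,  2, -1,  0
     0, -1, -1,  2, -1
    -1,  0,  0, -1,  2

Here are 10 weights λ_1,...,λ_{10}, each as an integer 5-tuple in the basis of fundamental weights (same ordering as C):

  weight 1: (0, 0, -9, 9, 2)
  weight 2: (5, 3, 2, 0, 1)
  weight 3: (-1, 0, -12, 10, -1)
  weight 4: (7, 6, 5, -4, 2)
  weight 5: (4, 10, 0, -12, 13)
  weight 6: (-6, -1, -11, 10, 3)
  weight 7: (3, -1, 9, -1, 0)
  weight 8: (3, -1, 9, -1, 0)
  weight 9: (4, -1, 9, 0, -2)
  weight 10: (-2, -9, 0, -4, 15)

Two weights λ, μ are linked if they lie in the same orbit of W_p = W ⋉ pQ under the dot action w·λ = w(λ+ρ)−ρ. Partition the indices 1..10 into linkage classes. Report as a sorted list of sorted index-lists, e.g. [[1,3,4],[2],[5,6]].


Root system D_5: the 5×5 matrix C matches after relabeling.

W_19-reps of the 10 weights in Ā_19 (same 5-coord order as C):

  1: (1, 1, 8, 2, 2)
  2: (6, 4, 3, 1, 2)
  3: (0, 1, 11, 0, 0)
  4: (6, 4, 3, 1, 2)
  5: (4, 0, 10, 0, 1)
  6: (4, 0, 10, 0, 1)
  7: (4, 0, 10, 0, 1)
  8: (4, 0, 10, 0, 1)
  9: (4, 0, 10, 0, 1)
  10: (1, 1, 8, 2, 2)

These 10 weights hit 4 W_19-dot-orbits; sizes (2, 2, 1, 5):

[[1, 10], [2, 4], [3], [5, 6, 7, 8, 9]]


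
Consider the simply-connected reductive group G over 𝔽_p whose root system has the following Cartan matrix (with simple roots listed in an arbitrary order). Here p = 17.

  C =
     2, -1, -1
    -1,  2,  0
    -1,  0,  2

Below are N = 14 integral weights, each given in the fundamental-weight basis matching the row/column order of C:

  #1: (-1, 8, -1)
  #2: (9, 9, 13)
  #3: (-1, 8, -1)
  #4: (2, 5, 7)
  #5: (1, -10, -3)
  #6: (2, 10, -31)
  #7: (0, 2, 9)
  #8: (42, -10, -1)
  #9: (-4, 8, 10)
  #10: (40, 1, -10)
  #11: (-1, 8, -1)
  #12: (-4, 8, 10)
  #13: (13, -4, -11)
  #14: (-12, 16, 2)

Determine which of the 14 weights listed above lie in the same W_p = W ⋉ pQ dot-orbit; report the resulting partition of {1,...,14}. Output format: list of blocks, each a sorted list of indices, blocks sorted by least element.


Cartan matrix: type A_3 (|W|=24); un-permuting the 3 rows.

λ_j+ρ reflected into Ā_17 (⟨·,θ^∨⟩≤17); 3-tuples as given:

  λ_1 → (0, 9, 0) · λ_2 → (0, 7, 3) · λ_3 → (0, 9, 0) · λ_4 → (3, 6, 8) · λ_5 → (2, 0, 7) · λ_6 → (1, 3, 10) · λ_7 → (1, 3, 10) · λ_8 → (0, 9, 0) · λ_9 → (3, 6, 8) · λ_10 → (2, 0, 7) · λ_11 → (0, 9, 0) · λ_12 → (3, 6, 8) · λ_13 → (1, 3, 10) · λ_14 → (3, 6, 8)

Partition of {1..14} into 5 W_17-dot-orbits:

[[1, 3, 8, 11], [2], [4, 9, 12, 14], [5, 10], [6, 7, 13]]


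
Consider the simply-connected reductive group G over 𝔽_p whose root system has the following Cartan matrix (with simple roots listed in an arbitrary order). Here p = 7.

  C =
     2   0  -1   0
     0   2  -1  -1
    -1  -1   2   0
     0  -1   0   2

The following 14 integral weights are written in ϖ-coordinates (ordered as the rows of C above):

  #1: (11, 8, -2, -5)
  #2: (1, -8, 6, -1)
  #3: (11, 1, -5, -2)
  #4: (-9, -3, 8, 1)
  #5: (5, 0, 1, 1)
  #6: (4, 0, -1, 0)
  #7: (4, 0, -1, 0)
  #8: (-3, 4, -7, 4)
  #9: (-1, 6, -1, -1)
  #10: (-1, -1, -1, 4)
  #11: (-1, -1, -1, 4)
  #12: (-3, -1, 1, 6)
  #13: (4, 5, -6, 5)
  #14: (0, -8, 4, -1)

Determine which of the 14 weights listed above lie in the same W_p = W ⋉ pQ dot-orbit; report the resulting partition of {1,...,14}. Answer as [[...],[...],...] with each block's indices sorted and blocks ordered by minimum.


Cartan matrix: type A_4 (|W|=120); un-permuting the 4 rows.

λ_j+ρ reflected into Ā_7 (⟨·,θ^∨⟩≤7); 4-tuples as given:

  [1] (2, 1, 1, 1) · [2] (0, 0, 0, 5) · [3] (2, 1, 1, 1) · [4] (5, 1, 0, 1) · [5] (2, 1, 1, 1) · [6] (5, 1, 0, 1) · [7] (5, 1, 0, 1) · [8] (2, 1, 1, 1) · [9] (0, 7, 0, 0) · [10] (0, 0, 0, 5) · [11] (0, 0, 0, 5) · [12] (0, 0, 0, 5) · [13] (5, 1, 0, 1) · [14] (0, 1, 1, 5)

Linkage partition of the 14 weights (5 classes, p=7):

[[1, 3, 5, 8], [2, 10, 11, 12], [4, 6, 7, 13], [9], [14]]


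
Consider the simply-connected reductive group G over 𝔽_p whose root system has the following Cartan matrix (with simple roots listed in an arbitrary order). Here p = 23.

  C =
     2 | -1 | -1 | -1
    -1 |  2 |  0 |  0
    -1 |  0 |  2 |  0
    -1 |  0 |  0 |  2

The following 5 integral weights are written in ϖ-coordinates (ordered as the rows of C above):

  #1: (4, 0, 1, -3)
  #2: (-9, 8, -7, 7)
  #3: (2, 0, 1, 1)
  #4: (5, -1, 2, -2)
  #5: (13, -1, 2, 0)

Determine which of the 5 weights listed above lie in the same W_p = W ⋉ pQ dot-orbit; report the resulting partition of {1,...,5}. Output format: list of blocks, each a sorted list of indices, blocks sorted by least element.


Dynkin diagram of C (from the 6 off-diagonal −1 entries): D_4.

Folding the 5 weights λ_j+ρ into Ā_23 (reps in the given 4-coord order):

  [1] (3, 1, 2, 2) · [2] (5, 0, 3, 1) · [3] (3, 1, 2, 2) · [4] (5, 0, 3, 1) · [5] (5, 0, 3, 1)

The 5 indices split into 2 linkage classes (same alcove rep ⇔ same W_23-dot-orbit):

[[1, 3], [2, 4, 5]]


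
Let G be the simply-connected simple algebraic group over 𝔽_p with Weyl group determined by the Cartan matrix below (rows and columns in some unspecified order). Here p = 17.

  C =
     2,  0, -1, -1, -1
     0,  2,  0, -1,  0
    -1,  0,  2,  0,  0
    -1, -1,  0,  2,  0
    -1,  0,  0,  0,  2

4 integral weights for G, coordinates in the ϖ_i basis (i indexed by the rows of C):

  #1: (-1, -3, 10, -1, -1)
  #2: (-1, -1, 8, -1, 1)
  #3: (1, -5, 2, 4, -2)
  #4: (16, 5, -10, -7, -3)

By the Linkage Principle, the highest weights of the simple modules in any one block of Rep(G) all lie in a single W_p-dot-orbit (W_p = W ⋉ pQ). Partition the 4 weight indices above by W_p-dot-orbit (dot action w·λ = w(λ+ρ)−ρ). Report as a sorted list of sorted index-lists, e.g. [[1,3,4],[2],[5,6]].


Cartan matrix: type D_5 (|W|=1920); un-permuting the 5 rows.

Folding the 4 weights λ_j+ρ into Ā_17 (reps in the given 5-coord order):

  [1] (0, 0, 9, 0, 2);  [2] (0, 0, 9, 0, 2);  [3] (1, 4, 3, 1, 1);  [4] (0, 0, 9, 0, 2)

Partition of {1..4} into 2 W_17-dot-orbits:

[[1, 2, 4], [3]]


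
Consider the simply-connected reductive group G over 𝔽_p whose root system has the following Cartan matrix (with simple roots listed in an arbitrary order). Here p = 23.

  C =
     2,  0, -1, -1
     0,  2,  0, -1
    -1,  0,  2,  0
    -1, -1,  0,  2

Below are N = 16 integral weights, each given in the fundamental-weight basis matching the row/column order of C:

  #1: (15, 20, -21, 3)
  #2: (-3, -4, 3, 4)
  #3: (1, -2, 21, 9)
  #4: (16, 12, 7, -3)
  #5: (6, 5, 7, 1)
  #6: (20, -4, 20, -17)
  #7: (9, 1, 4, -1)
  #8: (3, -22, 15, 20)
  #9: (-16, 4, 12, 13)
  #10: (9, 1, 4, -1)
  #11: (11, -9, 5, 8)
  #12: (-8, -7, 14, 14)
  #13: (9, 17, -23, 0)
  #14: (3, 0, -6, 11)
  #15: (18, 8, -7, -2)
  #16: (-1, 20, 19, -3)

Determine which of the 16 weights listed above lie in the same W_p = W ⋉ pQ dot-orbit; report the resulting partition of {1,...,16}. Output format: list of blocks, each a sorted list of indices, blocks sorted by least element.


A_4 Cartan matrix, 4 simple roots permuted; ρ=(1,1,1,1).

Ā_23 reps of the 16 weights (A_4, coords as presented):

  λ_1 → (2, 3, 2, 0);  λ_2 → (2, 3, 2, 0);  λ_3 → (1, 9, 11, 1);  λ_4 → (10, 2, 5, 0);  λ_5 → (7, 6, 8, 2);  λ_6 → (2, 3, 2, 0);  λ_7 → (10, 2, 5, 0);  λ_8 → (2, 3, 2, 0);  λ_9 → (12, 4, 2, 1);  λ_10 → (10, 2, 5, 0);  λ_11 → (12, 4, 2, 1);  λ_12 → (7, 6, 8, 2);  λ_13 → (1, 1, 4, 11);  λ_14 → (1, 1, 4, 11);  λ_15 → (12, 4, 2, 1);  λ_16 → (2, 3, 2, 0)

Grouping the 16 weights by Ā_23-representative: 6 linkage classes.

[[1, 2, 6, 8, 16], [3], [4, 7, 10], [5, 12], [9, 11, 15], [13, 14]]


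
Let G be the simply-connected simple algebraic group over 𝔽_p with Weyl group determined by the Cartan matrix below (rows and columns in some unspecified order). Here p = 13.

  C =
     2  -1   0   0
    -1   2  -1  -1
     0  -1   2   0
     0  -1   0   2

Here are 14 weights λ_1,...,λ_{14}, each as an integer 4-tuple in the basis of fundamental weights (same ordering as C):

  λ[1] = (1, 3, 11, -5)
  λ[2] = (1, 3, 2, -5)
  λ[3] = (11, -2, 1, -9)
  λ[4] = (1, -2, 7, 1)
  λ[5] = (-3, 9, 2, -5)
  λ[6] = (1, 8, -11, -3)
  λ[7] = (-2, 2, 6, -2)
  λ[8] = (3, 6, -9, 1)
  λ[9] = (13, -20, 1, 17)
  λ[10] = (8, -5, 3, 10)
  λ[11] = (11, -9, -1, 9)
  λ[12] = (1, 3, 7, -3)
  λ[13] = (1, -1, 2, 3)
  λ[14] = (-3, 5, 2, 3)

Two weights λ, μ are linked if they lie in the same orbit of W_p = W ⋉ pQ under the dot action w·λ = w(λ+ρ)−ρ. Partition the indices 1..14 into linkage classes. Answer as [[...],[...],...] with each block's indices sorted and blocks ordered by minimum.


Cartan matrix: type D_4 (|W|=192); un-permuting the 4 rows.

W_13-reps of the 14 weights in Ā_13 (same 4-coord order as C):

  λ_1 → (3, 1, 7, 1)
  λ_2 → (2, 0, 3, 4)
  λ_3 → (3, 1, 7, 1)
  λ_4 → (1, 1, 7, 1)
  λ_5 → (2, 0, 3, 4)
  λ_6 → (1, 1, 7, 1)
  λ_7 → (1, 1, 7, 1)
  λ_8 → (3, 1, 7, 1)
  λ_9 → (3, 1, 7, 1)
  λ_10 → (2, 0, 3, 4)
  λ_11 → (3, 1, 7, 1)
  λ_12 → (1, 1, 7, 1)
  λ_13 → (2, 0, 3, 4)
  λ_14 → (2, 0, 3, 4)

Partition of {1..14} into 3 W_13-dot-orbits:

[[1, 3, 8, 9, 11], [2, 5, 10, 13, 14], [4, 6, 7, 12]]


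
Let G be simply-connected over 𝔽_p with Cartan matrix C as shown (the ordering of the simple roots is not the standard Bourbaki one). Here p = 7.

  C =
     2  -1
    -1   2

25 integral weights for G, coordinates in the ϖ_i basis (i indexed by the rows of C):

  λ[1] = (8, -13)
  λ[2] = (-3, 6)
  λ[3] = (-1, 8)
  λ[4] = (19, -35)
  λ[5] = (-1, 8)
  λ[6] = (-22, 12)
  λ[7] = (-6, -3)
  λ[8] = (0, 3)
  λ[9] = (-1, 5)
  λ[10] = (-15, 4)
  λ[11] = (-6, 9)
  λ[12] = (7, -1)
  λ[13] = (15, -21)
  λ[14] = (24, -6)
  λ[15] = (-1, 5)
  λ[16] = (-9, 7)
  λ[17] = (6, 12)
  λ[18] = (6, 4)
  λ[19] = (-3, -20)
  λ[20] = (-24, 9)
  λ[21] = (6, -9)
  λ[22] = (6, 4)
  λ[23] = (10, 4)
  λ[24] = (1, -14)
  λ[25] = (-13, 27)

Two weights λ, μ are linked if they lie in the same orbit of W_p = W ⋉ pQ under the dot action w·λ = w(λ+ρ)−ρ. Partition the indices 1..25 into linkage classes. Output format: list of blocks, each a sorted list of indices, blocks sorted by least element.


Root system A_2: the 2×2 matrix C matches after relabeling.

Ā_7 reps of the 25 weights (A_2, coords as presented):

    λ_1 → (2, 2)
    λ_2 → (2, 5)
    λ_3 → (2, 5)
    λ_4 → (0, 6)
    λ_5 → (2, 5)
    λ_6 → (6, 1)
    λ_7 → (2, 5)
    λ_8 → (1, 4)
    λ_9 → (0, 6)
    λ_10 → (2, 0)
    λ_11 → (2, 2)
    λ_12 → (6, 1)
    λ_13 → (1, 4)
    λ_14 → (1, 4)
    λ_15 → (0, 6)
    λ_16 → (6, 1)
    λ_17 → (0, 6)
    λ_18 → (2, 0)
    λ_19 → (2, 0)
    λ_20 → (1, 4)
    λ_21 → (0, 6)
    λ_22 → (2, 0)
    λ_23 → (2, 2)
    λ_24 → (1, 4)
    λ_25 → (2, 0)

The 25 indices split into 6 linkage classes (same alcove rep ⇔ same W_7-dot-orbit):

[[1, 11, 23], [2, 3, 5, 7], [4, 9, 15, 17, 21], [6, 12, 16], [8, 13, 14, 20, 24], [10, 18, 19, 22, 25]]


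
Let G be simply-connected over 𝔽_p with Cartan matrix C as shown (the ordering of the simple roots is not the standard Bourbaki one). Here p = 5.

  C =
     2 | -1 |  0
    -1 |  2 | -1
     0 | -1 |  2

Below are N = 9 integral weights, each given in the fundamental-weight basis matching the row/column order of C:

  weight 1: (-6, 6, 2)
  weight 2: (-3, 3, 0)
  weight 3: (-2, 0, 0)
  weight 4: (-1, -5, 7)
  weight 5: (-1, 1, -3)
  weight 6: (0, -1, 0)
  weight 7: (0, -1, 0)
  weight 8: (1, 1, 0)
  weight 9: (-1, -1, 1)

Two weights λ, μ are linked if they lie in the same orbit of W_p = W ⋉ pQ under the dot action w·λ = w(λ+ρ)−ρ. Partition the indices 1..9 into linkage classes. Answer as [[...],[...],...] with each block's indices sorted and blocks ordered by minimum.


Cartan matrix: type A_3 (|W|=24); un-permuting the 3 rows.

Folding the 9 weights λ_j+ρ into Ā_5 (reps in the given 3-coord order):

  λ_1+ρ ↦ (0, 0, 2) · λ_2+ρ ↦ (2, 2, 1) · λ_3+ρ ↦ (1, 0, 1) · λ_4+ρ ↦ (1, 0, 1) · λ_5+ρ ↦ (0, 0, 2) · λ_6+ρ ↦ (1, 0, 1) · λ_7+ρ ↦ (1, 0, 1) · λ_8+ρ ↦ (2, 2, 1) · λ_9+ρ ↦ (0, 0, 2)

The 9 indices split into 3 linkage classes (same alcove rep ⇔ same W_5-dot-orbit):

[[1, 5, 9], [2, 8], [3, 4, 6, 7]]


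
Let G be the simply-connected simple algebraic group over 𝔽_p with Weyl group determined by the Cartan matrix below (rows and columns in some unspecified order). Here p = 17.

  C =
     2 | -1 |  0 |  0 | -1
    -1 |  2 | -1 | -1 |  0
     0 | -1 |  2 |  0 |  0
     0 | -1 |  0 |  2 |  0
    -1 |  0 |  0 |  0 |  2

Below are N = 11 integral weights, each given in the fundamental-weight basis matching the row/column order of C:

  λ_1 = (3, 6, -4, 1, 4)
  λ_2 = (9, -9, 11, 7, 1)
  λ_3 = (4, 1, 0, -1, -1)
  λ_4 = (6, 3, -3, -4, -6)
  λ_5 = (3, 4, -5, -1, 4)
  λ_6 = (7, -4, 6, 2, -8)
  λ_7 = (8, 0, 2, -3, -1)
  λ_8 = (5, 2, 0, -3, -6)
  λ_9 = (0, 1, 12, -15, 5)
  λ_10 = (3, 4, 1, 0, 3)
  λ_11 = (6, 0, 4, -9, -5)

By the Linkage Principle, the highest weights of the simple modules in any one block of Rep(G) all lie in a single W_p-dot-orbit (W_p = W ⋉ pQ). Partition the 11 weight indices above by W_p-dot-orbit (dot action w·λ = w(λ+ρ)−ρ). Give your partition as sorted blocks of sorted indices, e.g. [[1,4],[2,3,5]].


Dynkin diagram of C (from the 8 off-diagonal −1 entries): D_5.

Alcove-folded reps (p=17, 11 weights, presented ϖ-order):

  λ_1+ρ ↦ (4, 1, 2, 1, 0) · λ_2+ρ ↦ (2, 1, 4, 0, 5) · λ_3+ρ ↦ (5, 2, 1, 0, 0) · λ_4+ρ ↦ (1, 1, 1, 2, 5) · λ_5+ρ ↦ (2, 1, 4, 0, 5) · λ_6+ρ ↦ (2, 1, 4, 0, 5) · λ_7+ρ ↦ (4, 1, 2, 1, 0) · λ_8+ρ ↦ (1, 1, 1, 2, 5) · λ_9+ρ ↦ (1, 1, 1, 2, 5) · λ_10+ρ ↦ (4, 1, 2, 1, 0) · λ_11+ρ ↦ (4, 1, 2, 1, 0)

These 11 weights hit 4 W_17-dot-orbits; sizes (4, 3, 1, 3):

[[1, 7, 10, 11], [2, 5, 6], [3], [4, 8, 9]]


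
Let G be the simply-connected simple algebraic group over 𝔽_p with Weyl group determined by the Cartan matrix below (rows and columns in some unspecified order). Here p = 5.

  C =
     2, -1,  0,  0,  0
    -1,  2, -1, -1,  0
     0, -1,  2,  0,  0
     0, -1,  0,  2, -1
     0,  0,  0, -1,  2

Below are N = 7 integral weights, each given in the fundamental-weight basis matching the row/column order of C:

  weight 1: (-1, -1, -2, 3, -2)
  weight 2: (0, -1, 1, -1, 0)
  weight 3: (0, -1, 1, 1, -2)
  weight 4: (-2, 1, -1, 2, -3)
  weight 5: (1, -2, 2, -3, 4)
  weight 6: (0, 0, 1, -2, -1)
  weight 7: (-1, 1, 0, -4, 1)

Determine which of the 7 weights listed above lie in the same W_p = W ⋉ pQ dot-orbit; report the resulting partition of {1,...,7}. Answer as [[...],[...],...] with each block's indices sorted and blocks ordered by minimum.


Root system D_5: the 5×5 matrix C matches after relabeling.

W_5-reps of the 7 weights in Ā_5 (same 5-coord order as C):

  λ_1 → (1, 0, 0, 1, 1) · λ_2 → (1, 0, 2, 0, 1) · λ_3 → (1, 0, 2, 0, 1) · λ_4 → (1, 0, 0, 1, 1) · λ_5 → (1, 0, 0, 1, 1) · λ_6 → (1, 0, 2, 0, 1) · λ_7 → (1, 0, 0, 1, 1)

Grouping the 7 weights by Ā_5-representative: 2 linkage classes.

[[1, 4, 5, 7], [2, 3, 6]]


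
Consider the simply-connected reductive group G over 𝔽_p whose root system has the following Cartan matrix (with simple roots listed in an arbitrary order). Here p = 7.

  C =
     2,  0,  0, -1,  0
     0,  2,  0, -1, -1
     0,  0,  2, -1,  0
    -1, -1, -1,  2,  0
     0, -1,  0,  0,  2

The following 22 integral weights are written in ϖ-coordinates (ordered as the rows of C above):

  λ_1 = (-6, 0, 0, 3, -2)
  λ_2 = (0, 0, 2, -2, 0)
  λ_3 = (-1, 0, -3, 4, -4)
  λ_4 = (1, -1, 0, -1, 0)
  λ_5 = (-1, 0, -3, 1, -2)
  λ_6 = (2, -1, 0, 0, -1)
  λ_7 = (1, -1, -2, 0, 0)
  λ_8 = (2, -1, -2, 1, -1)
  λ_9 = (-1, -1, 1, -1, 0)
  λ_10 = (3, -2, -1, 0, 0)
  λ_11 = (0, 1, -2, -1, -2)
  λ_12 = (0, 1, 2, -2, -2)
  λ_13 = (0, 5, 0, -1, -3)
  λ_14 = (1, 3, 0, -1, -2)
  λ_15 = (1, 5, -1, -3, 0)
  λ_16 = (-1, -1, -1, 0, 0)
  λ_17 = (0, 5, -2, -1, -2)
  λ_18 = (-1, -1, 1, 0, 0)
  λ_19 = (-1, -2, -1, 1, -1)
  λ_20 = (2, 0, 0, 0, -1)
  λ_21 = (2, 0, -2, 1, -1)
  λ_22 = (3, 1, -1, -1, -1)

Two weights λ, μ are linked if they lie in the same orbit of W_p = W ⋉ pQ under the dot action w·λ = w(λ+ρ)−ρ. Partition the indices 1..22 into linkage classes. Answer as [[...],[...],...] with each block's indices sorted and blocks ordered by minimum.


C ↔ D_5 under row/col permutation; |W(D_5)| = 1920.

λ_j+ρ reflected into Ā_7 (⟨·,θ^∨⟩≤7); 5-tuples as given:

    [1] (4, 1, 0, 0, 0)
    [2] (0, 0, 2, 1, 1)
    [3] (0, 0, 2, 1, 1)
    [4] (2, 0, 1, 0, 1)
    [5] (0, 0, 2, 0, 1)
    [6] (3, 0, 1, 1, 0)
    [7] (2, 0, 1, 0, 1)
    [8] (3, 0, 1, 1, 0)
    [9] (0, 0, 2, 0, 1)
    [10] (4, 1, 0, 0, 0)
    [11] (0, 0, 0, 1, 1)
    [12] (0, 0, 2, 1, 1)
    [13] (0, 0, 0, 1, 1)
    [14] (2, 0, 1, 0, 1)
    [15] (0, 0, 2, 0, 1)
    [16] (0, 0, 0, 1, 1)
    [17] (0, 0, 0, 1, 1)
    [18] (0, 0, 2, 1, 1)
    [19] (0, 0, 0, 1, 1)
    [20] (3, 0, 1, 1, 0)
    [21] (3, 0, 1, 1, 0)
    [22] (4, 1, 0, 0, 0)

6 distinct reps among the 22 weights ⇒ 6 W_7-linkage classes:

[[1, 10, 22], [2, 3, 12, 18], [4, 7, 14], [5, 9, 15], [6, 8, 20, 21], [11, 13, 16, 17, 19]]


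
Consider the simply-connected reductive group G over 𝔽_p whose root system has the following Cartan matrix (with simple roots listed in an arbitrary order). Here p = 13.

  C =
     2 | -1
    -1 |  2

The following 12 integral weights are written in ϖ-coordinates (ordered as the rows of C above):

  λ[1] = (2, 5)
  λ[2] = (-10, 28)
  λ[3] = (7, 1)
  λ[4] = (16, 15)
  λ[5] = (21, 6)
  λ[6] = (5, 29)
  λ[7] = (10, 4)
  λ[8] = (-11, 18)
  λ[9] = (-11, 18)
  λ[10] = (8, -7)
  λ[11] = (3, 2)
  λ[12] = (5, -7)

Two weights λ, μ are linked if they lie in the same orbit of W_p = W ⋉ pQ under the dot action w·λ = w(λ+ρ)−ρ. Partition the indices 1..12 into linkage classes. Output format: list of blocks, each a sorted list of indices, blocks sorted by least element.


C ↔ A_2 under row/col permutation; |W(A_2)| = 6.

Ā_13 reps of the 12 weights (A_2, coords as presented):

  λ_1+ρ ↦ (3, 6);  λ_2+ρ ↦ (4, 3);  λ_3+ρ ↦ (8, 2);  λ_4+ρ ↦ (4, 3);  λ_5+ρ ↦ (3, 6);  λ_6+ρ ↦ (3, 6);  λ_7+ρ ↦ (8, 2);  λ_8+ρ ↦ (4, 3);  λ_9+ρ ↦ (4, 3);  λ_10+ρ ↦ (3, 6);  λ_11+ρ ↦ (4, 3);  λ_12+ρ ↦ (0, 6)

The 12 indices split into 4 linkage classes (same alcove rep ⇔ same W_13-dot-orbit):

[[1, 5, 6, 10], [2, 4, 8, 9, 11], [3, 7], [12]]


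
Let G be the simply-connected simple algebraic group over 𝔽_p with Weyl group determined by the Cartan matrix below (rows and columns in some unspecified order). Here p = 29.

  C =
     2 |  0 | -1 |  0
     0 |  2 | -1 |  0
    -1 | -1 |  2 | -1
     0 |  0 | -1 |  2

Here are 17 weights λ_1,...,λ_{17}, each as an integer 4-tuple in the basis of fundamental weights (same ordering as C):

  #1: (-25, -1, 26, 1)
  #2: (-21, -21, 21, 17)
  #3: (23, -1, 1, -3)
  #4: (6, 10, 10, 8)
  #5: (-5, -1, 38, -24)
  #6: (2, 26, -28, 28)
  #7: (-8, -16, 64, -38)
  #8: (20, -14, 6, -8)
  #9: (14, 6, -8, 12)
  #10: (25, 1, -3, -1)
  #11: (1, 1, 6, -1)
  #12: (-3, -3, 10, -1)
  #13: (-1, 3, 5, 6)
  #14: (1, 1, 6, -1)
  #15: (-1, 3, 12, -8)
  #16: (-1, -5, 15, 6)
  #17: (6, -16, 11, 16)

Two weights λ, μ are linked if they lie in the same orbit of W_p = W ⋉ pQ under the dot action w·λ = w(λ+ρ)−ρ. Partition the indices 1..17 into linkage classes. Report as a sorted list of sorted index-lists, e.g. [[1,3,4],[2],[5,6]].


D_4 Cartan matrix, 4 simple roots permuted; ρ=(1,1,1,1).

λ_j+ρ reflected into Ā_29 (⟨·,θ^∨⟩≤29); 4-tuples as given:

  λ_1+ρ ↦ (24, 0, 0, 2)
  λ_2+ρ ↦ (2, 2, 7, 0)
  λ_3+ρ ↦ (24, 0, 0, 2)
  λ_4+ρ ↦ (2, 2, 7, 0)
  λ_5+ρ ↦ (0, 4, 6, 7)
  λ_6+ρ ↦ (24, 0, 0, 2)
  λ_7+ρ ↦ (8, 0, 7, 6)
  λ_8+ρ ↦ (8, 0, 7, 6)
  λ_9+ρ ↦ (8, 0, 7, 6)
  λ_10+ρ ↦ (24, 0, 0, 2)
  λ_11+ρ ↦ (2, 2, 7, 0)
  λ_12+ρ ↦ (2, 2, 7, 0)
  λ_13+ρ ↦ (0, 4, 6, 7)
  λ_14+ρ ↦ (2, 2, 7, 0)
  λ_15+ρ ↦ (0, 4, 6, 7)
  λ_16+ρ ↦ (0, 4, 6, 7)
  λ_17+ρ ↦ (0, 8, 4, 10)

5 distinct reps among the 17 weights ⇒ 5 W_29-linkage classes:

[[1, 3, 6, 10], [2, 4, 11, 12, 14], [5, 13, 15, 16], [7, 8, 9], [17]]


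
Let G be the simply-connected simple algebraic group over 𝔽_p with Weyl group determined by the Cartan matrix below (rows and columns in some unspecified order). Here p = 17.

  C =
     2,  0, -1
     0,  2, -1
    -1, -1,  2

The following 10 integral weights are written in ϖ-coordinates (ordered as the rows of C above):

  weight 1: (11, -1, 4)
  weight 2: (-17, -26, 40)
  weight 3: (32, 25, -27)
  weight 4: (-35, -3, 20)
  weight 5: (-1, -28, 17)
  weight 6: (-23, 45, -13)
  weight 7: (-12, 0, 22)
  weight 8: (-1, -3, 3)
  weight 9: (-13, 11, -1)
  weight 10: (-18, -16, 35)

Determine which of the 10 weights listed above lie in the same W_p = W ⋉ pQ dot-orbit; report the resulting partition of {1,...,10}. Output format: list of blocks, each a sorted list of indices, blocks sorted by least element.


Root system A_3: the 3×3 matrix C matches after relabeling.

W_17-reps of the 10 weights in Ā_17 (same 3-coord order as C):

    1: (12, 0, 5)
    2: (0, 7, 1)
    3: (0, 7, 1)
    4: (0, 2, 2)
    5: (0, 7, 1)
    6: (0, 0, 12)
    7: (4, 6, 6)
    8: (0, 2, 2)
    9: (0, 0, 12)
    10: (0, 2, 2)

5 distinct reps among the 10 weights ⇒ 5 W_17-linkage classes:

[[1], [2, 3, 5], [4, 8, 10], [6, 9], [7]]


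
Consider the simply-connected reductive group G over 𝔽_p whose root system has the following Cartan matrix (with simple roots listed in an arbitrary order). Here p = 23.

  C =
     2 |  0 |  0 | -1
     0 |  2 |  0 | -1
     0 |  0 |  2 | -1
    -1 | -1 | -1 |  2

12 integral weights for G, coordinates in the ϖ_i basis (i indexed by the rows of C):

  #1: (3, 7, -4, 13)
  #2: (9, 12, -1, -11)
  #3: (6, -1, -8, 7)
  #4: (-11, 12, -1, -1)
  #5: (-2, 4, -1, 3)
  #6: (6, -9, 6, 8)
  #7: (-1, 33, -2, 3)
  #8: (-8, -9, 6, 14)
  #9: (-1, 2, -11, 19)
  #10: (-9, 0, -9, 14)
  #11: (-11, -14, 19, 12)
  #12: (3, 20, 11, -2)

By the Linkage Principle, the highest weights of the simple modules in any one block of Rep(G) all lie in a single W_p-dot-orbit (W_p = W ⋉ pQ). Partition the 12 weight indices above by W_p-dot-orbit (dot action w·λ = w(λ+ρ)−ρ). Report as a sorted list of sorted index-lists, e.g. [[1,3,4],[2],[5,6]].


D_4 Cartan matrix, 4 simple roots permuted; ρ=(1,1,1,1).

Each λ_j+ρ reduced to Ā_23; 4-tuples below use C's row order:

    λ_1+ρ ↦ (1, 5, 0, 3)
    λ_2+ρ ↦ (0, 3, 10, 0)
    λ_3+ρ ↦ (7, 0, 7, 1)
    λ_4+ρ ↦ (0, 3, 10, 0)
    λ_5+ρ ↦ (1, 5, 0, 3)
    λ_6+ρ ↦ (7, 8, 7, 0)
    λ_7+ρ ↦ (1, 5, 0, 3)
    λ_8+ρ ↦ (7, 8, 7, 0)
    λ_9+ρ ↦ (0, 3, 10, 0)
    λ_10+ρ ↦ (7, 0, 7, 1)
    λ_11+ρ ↦ (0, 3, 10, 0)
    λ_12+ρ ↦ (9, 8, 1, 2)

The 12 indices split into 5 linkage classes (same alcove rep ⇔ same W_23-dot-orbit):

[[1, 5, 7], [2, 4, 9, 11], [3, 10], [6, 8], [12]]


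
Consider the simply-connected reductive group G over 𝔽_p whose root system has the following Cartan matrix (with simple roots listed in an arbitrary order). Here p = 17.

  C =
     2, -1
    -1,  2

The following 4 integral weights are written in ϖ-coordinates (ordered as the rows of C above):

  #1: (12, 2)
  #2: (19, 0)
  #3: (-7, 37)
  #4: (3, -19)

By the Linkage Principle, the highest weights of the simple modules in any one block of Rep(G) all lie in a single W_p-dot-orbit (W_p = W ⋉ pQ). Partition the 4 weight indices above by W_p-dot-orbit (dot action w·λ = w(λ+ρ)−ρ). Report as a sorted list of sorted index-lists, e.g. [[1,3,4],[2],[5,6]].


A_2 Cartan matrix, 2 simple roots permuted; ρ=(1,1).

W_17-reps of the 4 weights in Ā_17 (same 2-coord order as C):

  1: (13, 3) · 2: (13, 3) · 3: (11, 4) · 4: (13, 3)

Partition of {1..4} into 2 W_17-dot-orbits:

[[1, 2, 4], [3]]


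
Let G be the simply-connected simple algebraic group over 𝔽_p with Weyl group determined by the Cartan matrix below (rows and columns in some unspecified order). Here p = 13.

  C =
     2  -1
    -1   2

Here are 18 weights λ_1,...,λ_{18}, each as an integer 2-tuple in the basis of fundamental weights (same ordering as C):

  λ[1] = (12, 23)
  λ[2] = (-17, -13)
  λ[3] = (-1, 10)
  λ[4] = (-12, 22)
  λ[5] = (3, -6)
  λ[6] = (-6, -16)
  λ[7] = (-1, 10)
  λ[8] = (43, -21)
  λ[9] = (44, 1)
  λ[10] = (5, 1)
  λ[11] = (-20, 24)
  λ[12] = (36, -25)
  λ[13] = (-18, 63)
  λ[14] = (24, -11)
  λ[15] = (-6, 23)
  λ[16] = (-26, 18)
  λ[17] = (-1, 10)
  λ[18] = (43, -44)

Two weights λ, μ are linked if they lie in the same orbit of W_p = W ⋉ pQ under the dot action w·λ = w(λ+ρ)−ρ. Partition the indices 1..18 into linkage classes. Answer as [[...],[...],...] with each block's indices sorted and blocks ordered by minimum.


A_2 Cartan matrix, 2 simple roots permuted; ρ=(1,1).

Alcove-folded reps (p=13, 18 weights, presented ϖ-order):

  λ_1+ρ ↦ (0, 11);  λ_2+ρ ↦ (1, 2);  λ_3+ρ ↦ (0, 11);  λ_4+ρ ↦ (1, 2);  λ_5+ρ ↦ (1, 4);  λ_6+ρ ↦ (6, 2);  λ_7+ρ ↦ (0, 11);  λ_8+ρ ↦ (6, 2);  λ_9+ρ ↦ (6, 2);  λ_10+ρ ↦ (6, 2);  λ_11+ρ ↦ (1, 6);  λ_12+ρ ↦ (0, 11);  λ_13+ρ ↦ (1, 4);  λ_14+ρ ↦ (1, 2);  λ_15+ρ ↦ (6, 2);  λ_16+ρ ↦ (1, 6);  λ_17+ρ ↦ (0, 11);  λ_18+ρ ↦ (1, 4)

5 distinct reps among the 18 weights ⇒ 5 W_13-linkage classes:

[[1, 3, 7, 12, 17], [2, 4, 14], [5, 13, 18], [6, 8, 9, 10, 15], [11, 16]]
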